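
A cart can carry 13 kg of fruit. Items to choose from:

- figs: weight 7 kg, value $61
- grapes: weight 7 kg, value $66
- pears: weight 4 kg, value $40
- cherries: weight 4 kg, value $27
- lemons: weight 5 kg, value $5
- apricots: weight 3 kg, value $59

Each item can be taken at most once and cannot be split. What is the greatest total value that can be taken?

$126

Check high-value combinations within 13 kg:
- pears+cherries+apricots: weight 4+4+3=11, value 40+27+59=126
- grapes+apricots: weight 7+3=10, value 66+59=125
- figs+apricots: weight 7+3=10, value 61+59=120
Best: $126.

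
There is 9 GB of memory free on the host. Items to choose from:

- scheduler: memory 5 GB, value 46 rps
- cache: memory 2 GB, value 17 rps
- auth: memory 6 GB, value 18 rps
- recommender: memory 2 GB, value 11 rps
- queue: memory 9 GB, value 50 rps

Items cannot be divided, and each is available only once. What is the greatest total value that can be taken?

Check high-value combinations within 9 GB:
- scheduler+cache+recommender: memory 5+2+2=9, value 46+17+11=74
- scheduler+cache: memory 5+2=7, value 46+17=63
- scheduler+recommender: memory 5+2=7, value 46+11=57
Best: 74 rps.

74 rps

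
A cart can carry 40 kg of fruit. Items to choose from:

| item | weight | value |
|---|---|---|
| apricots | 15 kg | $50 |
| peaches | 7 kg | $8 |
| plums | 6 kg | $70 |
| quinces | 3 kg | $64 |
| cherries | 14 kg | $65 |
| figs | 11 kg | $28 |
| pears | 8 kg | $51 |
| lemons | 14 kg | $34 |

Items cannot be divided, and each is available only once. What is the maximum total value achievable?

Check high-value combinations within 40 kg:
- peaches+plums+quinces+cherries+pears: weight 7+6+3+14+8=38, value 8+70+64+65+51=258
- plums+quinces+cherries+pears: weight 6+3+14+8=31, value 70+64+65+51=250
- apricots+plums+quinces+cherries: weight 15+6+3+14=38, value 50+70+64+65=249
Best: $258.

$258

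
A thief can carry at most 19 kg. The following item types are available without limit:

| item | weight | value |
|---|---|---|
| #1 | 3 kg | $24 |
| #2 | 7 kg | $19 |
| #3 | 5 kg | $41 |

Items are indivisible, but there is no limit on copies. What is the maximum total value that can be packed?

Best value-per-unit is #3 at 41/5; filling with it alone gives 3×41 = 123.
Optimal mix: 3×#1 + 2×#3 → weight 19, value 154.

$154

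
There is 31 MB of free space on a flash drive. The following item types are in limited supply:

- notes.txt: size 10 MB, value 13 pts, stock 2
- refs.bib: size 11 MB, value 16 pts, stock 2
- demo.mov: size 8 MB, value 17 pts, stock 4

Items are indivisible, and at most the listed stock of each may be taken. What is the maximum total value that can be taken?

Best selections within size 31 and stock limits:
- 3×demo.mov: size 24, value 51
- 1×refs.bib + 2×demo.mov: size 27, value 50
- 2×refs.bib + 1×demo.mov: size 30, value 49
- 1×notes.txt + 2×demo.mov: size 26, value 47
Best: 51 pts.

51 pts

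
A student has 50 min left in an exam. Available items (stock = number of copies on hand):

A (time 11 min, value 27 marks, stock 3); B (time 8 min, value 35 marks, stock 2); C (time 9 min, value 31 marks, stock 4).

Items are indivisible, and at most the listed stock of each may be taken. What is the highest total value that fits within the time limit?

163 marks

Best selections within time 50 and stock limits:
- 2×B + 3×C: time 43, value 163
- 1×B + 4×C: time 44, value 159
- 1×A + 2×B + 2×C: time 45, value 159
- 1×A + 1×B + 3×C: time 46, value 155
Best: 163 marks.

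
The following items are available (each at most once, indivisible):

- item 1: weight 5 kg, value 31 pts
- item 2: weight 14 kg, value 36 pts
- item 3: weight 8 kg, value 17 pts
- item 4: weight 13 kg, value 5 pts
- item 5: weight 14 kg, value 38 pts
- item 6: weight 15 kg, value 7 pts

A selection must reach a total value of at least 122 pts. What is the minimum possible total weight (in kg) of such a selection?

Subsets with value ≥ 122, sorted by total weight:
- item 1+item 2+item 3+item 5: weight 41, value 122
- item 1+item 2+item 3+item 4+item 5: weight 54, value 127
Minimum weight: 41 kg.

41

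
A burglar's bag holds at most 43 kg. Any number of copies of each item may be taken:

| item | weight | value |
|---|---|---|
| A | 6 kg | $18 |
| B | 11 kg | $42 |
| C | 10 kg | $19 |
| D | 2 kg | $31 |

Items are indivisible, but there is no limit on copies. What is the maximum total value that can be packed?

Best value-per-unit is D at 31/2, and filling with it alone uses weight 21×2=42. No mix of the others beats 21×31 = 651.

$651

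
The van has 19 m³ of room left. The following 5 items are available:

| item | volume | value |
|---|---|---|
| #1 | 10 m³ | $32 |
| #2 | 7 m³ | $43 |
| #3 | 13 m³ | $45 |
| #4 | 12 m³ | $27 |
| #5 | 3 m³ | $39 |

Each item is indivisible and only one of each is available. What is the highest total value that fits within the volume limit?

Check high-value combinations within 19 m³:
- #3+#5: volume 13+3=16, value 45+39=84
- #2+#5: volume 7+3=10, value 43+39=82
- #1+#2: volume 10+7=17, value 32+43=75
- #1+#5: volume 10+3=13, value 32+39=71
- #2+#4: volume 7+12=19, value 43+27=70
Best: $84.

$84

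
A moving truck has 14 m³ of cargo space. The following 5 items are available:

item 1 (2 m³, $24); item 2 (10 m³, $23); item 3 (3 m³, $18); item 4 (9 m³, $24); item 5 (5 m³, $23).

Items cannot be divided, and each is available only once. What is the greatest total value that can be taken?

Check high-value combinations within 14 m³:
- item 1+item 3+item 4: volume 2+3+9=14, value 24+18+24=66
- item 1+item 3+item 5: volume 2+3+5=10, value 24+18+23=65
- item 1+item 4: volume 2+9=11, value 24+24=48
Best: $66.

$66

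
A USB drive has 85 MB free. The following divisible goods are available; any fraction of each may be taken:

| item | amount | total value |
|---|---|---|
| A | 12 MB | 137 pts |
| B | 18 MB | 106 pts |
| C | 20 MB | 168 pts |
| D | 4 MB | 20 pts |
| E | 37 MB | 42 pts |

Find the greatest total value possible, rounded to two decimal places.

Take in order of value per unit:
- A (137/12 per unit): all 12 → value 137, running total 137.00
- C (168/20 per unit): all 20 → value 168, running total 305.00
- B (106/18 per unit): all 18 → value 106, running total 411.00
- D (20/4 per unit): all 4 → value 20, running total 431.00
- E (42/37 per unit): 31 of 37 → value 31×42/37 = 35.1892, running total 466.19
Total 466.19.

466.19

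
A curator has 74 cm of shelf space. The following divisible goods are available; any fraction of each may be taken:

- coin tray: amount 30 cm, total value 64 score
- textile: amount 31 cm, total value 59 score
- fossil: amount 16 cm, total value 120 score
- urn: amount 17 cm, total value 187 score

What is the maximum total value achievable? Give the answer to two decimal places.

Take in order of value per unit:
- urn (187/17 per unit): all 17 → value 187, running total 187.00
- fossil (120/16 per unit): all 16 → value 120, running total 307.00
- coin tray (64/30 per unit): all 30 → value 64, running total 371.00
- textile (59/31 per unit): 11 of 31 → value 11×59/31 = 20.9355, running total 391.94
Total 391.94.

391.94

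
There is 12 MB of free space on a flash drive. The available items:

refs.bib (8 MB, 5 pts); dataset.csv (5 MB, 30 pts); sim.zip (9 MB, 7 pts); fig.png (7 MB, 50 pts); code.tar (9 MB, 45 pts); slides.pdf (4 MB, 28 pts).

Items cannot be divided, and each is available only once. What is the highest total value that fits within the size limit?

80 pts

Check high-value combinations within 12 MB:
- dataset.csv+fig.png: size 5+7=12, value 30+50=80
- fig.png+slides.pdf: size 7+4=11, value 50+28=78
- dataset.csv+slides.pdf: size 5+4=9, value 30+28=58
- fig.png: size 7, value 50
- code.tar: size 9, value 45
Best: 80 pts.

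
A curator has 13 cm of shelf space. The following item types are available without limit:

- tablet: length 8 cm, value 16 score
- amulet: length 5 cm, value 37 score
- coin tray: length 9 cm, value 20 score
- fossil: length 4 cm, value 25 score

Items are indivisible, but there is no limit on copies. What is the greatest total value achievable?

Best value-per-unit is amulet at 37/5; filling with it alone gives 2×37 = 74.
Optimal mix: 1×amulet + 2×fossil → length 13, value 87.

87 score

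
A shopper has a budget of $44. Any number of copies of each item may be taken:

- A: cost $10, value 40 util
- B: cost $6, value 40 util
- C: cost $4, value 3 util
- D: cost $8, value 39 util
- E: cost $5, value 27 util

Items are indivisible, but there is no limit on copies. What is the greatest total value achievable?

Best value-per-unit is B at 40/6, and filling with it alone uses cost 7×6=42. No mix of the others beats 7×40 = 280.

280 util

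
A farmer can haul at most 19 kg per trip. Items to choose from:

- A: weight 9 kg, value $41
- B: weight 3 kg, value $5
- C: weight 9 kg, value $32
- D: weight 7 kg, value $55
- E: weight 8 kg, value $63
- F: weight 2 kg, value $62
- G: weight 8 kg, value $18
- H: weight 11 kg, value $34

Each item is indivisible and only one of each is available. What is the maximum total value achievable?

$180

Check high-value combinations within 19 kg:
- D+E+F: weight 7+8+2=17, value 55+63+62=180
- A+E+F: weight 9+8+2=19, value 41+63+62=166
- A+D+F: weight 9+7+2=18, value 41+55+62=158
- C+E+F: weight 9+8+2=19, value 32+63+62=157
- C+D+F: weight 9+7+2=18, value 32+55+62=149
Best: $180.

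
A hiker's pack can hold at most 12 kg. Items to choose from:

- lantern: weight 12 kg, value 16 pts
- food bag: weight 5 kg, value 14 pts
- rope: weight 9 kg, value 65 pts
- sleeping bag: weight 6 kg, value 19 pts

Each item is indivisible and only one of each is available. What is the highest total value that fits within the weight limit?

65 pts

Check high-value combinations within 12 kg:
- rope: weight 9, value 65
- food bag+sleeping bag: weight 5+6=11, value 14+19=33
- sleeping bag: weight 6, value 19
- lantern: weight 12, value 16
Best: 65 pts.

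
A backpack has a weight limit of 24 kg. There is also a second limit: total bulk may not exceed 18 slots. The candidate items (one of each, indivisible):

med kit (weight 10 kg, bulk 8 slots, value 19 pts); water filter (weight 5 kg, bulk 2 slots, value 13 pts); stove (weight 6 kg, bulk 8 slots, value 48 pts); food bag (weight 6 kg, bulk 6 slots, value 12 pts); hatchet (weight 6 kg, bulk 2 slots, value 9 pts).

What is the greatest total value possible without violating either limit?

82 pts

Feasible sets respecting both limits:
- water filter+stove+food bag+hatchet: weight 23, bulk 18, value 82
- med kit+water filter+stove: weight 21, bulk 18, value 80
- med kit+stove+hatchet: weight 22, bulk 18, value 76
- water filter+stove+food bag: weight 17, bulk 16, value 73
Best: 82 pts.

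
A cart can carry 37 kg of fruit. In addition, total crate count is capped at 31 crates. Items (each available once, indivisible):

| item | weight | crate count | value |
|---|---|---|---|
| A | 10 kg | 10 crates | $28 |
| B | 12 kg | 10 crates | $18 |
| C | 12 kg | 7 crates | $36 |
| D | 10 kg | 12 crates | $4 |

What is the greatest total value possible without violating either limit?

Feasible sets respecting both limits:
- A+B+C: weight 34, crate count 27, value 82
- A+C+D: weight 32, crate count 29, value 68
- A+C: weight 22, crate count 17, value 64
- B+C+D: weight 34, crate count 29, value 58
Best: $82.

$82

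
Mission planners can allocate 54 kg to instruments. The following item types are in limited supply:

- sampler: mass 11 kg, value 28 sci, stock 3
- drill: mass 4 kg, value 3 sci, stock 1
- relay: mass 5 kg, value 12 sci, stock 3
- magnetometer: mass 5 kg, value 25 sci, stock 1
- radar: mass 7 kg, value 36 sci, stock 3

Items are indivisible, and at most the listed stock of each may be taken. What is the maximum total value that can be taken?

Top feasible selections:
- 2×sampler + 1×relay + 1×magnetometer + 3×radar: mass 53, value 201
- 1×sampler + 3×relay + 1×magnetometer + 3×radar: mass 52, value 197
- 2×sampler + 1×drill + 1×magnetometer + 3×radar: mass 52, value 192
Best: 201 sci.

201 sci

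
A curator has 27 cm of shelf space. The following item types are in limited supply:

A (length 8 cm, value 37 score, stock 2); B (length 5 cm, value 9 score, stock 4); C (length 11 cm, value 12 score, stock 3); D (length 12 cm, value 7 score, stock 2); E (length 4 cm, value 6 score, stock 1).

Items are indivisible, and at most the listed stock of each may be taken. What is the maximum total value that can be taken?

92 score

Top feasible selections:
- 2×A + 2×B: length 26, value 92
- 2×A + 1×B + 1×E: length 25, value 89
- 2×A + 1×C: length 27, value 86
Best: 92 score.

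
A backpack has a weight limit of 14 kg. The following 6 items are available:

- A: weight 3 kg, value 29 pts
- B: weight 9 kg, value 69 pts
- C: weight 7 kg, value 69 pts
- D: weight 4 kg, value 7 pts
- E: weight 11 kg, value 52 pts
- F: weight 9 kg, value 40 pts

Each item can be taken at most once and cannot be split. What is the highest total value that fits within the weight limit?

This is a 0/1 knapsack; check combinations near the capacity.
- A+C+D: weight 3+7+4=14, value 29+69+7=105
- A+C: weight 3+7=10, value 29+69=98
- A+B: weight 3+9=12, value 29+69=98
- A+E: weight 3+11=14, value 29+52=81
- C+D: weight 7+4=11, value 69+7=76
Best: 105 pts.

105 pts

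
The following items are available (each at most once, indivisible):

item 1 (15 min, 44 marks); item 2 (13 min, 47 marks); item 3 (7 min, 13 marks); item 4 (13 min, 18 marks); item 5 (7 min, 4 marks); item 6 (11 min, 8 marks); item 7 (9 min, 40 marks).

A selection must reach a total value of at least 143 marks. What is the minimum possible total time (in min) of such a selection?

44

Subsets with value ≥ 143, sorted by total time:
- item 1+item 2+item 3+item 7: time 44, value 144
- item 1+item 2+item 4+item 7: time 50, value 149
- item 1+item 2+item 3+item 5+item 7: time 51, value 148
Minimum time: 44 min.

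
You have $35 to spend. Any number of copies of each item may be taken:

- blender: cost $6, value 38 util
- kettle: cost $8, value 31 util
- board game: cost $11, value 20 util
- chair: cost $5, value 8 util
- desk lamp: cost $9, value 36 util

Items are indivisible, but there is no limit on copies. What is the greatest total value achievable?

Best value-per-unit is blender at 38/6; filling with it alone gives 5×38 = 190.
Optimal mix: 5×blender + 1×chair → cost 35, value 198.

198 util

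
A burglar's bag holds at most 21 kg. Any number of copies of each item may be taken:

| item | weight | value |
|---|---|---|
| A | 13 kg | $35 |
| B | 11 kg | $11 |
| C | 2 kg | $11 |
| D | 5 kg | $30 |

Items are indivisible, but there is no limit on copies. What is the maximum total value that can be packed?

Best value-per-unit is D at 30/5; filling with it alone gives 4×30 = 120.
Optimal mix: 3×C + 3×D → weight 21, value 123.

$123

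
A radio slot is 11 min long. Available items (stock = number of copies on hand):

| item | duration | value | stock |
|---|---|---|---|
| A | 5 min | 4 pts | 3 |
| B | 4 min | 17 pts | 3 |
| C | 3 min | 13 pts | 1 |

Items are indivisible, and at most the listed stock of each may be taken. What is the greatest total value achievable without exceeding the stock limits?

Best selections within duration 11 and stock limits:
- 2×B + 1×C: duration 11, value 47
- 2×B: duration 8, value 34
Best: 47 pts.

47 pts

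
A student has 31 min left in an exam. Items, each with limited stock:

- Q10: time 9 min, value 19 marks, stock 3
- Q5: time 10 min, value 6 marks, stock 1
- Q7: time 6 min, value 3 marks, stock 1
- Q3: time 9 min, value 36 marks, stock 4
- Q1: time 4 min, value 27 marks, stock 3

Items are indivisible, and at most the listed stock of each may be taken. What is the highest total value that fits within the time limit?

153 marks

Top feasible selections:
- 2×Q3 + 3×Q1: time 30, value 153
- 1×Q10 + 1×Q3 + 3×Q1: time 30, value 136
Best: 153 marks.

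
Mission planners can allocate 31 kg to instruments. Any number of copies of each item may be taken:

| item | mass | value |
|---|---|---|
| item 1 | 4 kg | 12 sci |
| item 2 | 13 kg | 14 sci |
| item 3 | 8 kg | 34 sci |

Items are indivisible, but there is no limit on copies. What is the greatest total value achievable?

114 sci

Best value-per-unit is item 3 at 34/8; filling with it alone gives 3×34 = 102.
Optimal mix: 1×item 1 + 3×item 3 → mass 28, value 114.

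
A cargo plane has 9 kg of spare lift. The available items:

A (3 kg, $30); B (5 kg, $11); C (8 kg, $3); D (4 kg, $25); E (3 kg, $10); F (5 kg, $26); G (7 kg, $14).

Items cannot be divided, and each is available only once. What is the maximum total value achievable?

$56

This is a 0/1 knapsack; check combinations near the capacity.
- A+F: weight 3+5=8, value 30+26=56
- A+D: weight 3+4=7, value 30+25=55
- D+F: weight 4+5=9, value 25+26=51
Best: $56.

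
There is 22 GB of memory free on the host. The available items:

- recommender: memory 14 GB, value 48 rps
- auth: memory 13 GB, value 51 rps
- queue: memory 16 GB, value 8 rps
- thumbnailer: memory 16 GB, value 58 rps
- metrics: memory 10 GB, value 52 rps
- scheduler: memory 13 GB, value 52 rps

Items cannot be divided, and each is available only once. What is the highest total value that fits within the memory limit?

58 rps

Check high-value combinations within 22 GB:
- thumbnailer: memory 16, value 58
- metrics: memory 10, value 52
- scheduler: memory 13, value 52
- auth: memory 13, value 51
- recommender: memory 14, value 48
Best: 58 rps.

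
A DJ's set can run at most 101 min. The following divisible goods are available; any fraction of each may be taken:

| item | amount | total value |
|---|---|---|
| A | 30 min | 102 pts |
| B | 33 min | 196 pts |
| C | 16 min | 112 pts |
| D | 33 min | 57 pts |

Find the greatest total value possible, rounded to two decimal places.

448.00

Take in order of value per unit:
- C (112/16 per unit): all 16 → value 112, running total 112.00
- B (196/33 per unit): all 33 → value 196, running total 308.00
- A (102/30 per unit): all 30 → value 102, running total 410.00
- D (57/33 per unit): 22 of 33 → value 22×57/33 = 38.0000, running total 448.00
Total 448.00.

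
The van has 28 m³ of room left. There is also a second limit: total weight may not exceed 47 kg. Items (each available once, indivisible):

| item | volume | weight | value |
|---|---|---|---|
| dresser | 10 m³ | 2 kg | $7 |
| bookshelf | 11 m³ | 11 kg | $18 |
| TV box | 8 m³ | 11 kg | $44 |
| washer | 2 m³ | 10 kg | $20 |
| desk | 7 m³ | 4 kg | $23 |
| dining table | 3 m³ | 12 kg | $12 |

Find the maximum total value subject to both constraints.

Feasible sets respecting both limits:
- bookshelf+TV box+washer+desk: volume 28, weight 36, value 105
- TV box+washer+desk+dining table: volume 20, weight 37, value 99
- dresser+TV box+washer+desk: volume 27, weight 27, value 94
- bookshelf+TV box+washer+dining table: volume 24, weight 44, value 94
Best: $105.

$105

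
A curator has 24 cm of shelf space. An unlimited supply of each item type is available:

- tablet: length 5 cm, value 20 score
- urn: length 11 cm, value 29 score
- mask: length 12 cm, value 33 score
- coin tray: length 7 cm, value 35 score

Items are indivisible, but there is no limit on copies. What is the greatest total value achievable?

Best value-per-unit is coin tray at 35/7; filling with it alone gives 3×35 = 105.
Optimal mix: 2×tablet + 2×coin tray → length 24, value 110.

110 score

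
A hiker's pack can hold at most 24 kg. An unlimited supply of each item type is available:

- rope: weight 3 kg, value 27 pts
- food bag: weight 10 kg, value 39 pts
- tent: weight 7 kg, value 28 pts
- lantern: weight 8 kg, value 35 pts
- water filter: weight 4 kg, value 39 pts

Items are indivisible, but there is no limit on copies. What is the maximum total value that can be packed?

234 pts

Best value-per-unit is water filter at 39/4, and filling with it alone uses weight 6×4=24. No mix of the others beats 6×39 = 234.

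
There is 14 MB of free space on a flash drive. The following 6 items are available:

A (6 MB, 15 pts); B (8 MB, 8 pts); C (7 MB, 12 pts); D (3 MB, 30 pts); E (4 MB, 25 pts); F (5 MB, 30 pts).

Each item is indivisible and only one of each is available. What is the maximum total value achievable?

85 pts

Check high-value combinations within 14 MB:
- D+E+F: size 3+4+5=12, value 30+25+30=85
- A+D+F: size 6+3+5=14, value 15+30+30=75
- A+D+E: size 6+3+4=13, value 15+30+25=70
Best: 85 pts.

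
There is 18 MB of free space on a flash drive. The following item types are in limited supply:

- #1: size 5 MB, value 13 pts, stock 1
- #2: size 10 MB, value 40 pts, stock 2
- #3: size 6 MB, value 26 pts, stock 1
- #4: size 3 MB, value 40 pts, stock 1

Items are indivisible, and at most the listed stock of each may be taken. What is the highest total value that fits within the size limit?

93 pts

Top feasible selections:
- 1×#1 + 1×#2 + 1×#4: size 18, value 93
- 1×#2 + 1×#4: size 13, value 80
- 1×#1 + 1×#3 + 1×#4: size 14, value 79
Best: 93 pts.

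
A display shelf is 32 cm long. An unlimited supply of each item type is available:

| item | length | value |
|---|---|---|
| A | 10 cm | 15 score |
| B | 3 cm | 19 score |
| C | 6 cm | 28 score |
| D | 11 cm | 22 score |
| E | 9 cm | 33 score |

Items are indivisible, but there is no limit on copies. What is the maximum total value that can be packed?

Best value-per-unit is B at 19/3, and filling with it alone uses length 10×3=30. No mix of the others beats 10×19 = 190.

190 score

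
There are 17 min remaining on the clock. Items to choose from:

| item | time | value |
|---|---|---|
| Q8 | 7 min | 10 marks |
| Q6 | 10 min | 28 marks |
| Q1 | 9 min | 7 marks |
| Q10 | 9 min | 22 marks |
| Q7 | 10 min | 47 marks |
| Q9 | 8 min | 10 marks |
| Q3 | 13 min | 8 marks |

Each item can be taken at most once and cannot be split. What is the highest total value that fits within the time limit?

Check high-value combinations within 17 min:
- Q8+Q7: time 7+10=17, value 10+47=57
- Q7: time 10, value 47
- Q8+Q6: time 7+10=17, value 10+28=38
- Q8+Q10: time 7+9=16, value 10+22=32
Best: 57 marks.

57 marks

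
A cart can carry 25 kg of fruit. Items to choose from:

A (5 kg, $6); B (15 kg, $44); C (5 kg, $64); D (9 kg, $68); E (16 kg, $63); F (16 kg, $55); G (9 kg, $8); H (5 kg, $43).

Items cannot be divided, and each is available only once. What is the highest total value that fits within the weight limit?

$181

Check high-value combinations within 25 kg:
- A+C+D+H: weight 5+5+9+5=24, value 6+64+68+43=181
- C+D+H: weight 5+9+5=19, value 64+68+43=175
- B+C+H: weight 15+5+5=25, value 44+64+43=151
- C+D+G: weight 5+9+9=23, value 64+68+8=140
- A+C+D: weight 5+5+9=19, value 6+64+68=138
Best: $181.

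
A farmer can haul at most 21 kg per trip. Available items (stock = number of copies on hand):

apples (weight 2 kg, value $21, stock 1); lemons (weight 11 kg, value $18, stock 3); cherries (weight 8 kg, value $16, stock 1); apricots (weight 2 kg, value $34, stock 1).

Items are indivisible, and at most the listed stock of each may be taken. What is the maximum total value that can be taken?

$73

Best selections within weight 21 and stock limits:
- 1×apples + 1×lemons + 1×apricots: weight 15, value 73
- 1×apples + 1×cherries + 1×apricots: weight 12, value 71
Best: $73.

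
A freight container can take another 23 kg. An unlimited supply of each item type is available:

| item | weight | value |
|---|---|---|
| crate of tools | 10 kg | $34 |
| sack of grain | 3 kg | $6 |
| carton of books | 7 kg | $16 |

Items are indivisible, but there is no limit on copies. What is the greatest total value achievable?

Best value-per-unit is crate of tools at 34/10; filling with it alone gives 2×34 = 68.
Optimal mix: 2×crate of tools + 1×sack of grain → weight 23, value 74.

$74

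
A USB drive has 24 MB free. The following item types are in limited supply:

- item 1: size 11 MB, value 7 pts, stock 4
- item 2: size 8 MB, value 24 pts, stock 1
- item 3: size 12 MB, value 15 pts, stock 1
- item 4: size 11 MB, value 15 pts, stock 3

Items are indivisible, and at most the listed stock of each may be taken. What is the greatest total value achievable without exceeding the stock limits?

39 pts

Top feasible selections:
- 1×item 2 + 1×item 4: size 19, value 39
- 1×item 2 + 1×item 3: size 20, value 39
- 1×item 1 + 1×item 2: size 19, value 31
- 2×item 4: size 22, value 30
Best: 39 pts.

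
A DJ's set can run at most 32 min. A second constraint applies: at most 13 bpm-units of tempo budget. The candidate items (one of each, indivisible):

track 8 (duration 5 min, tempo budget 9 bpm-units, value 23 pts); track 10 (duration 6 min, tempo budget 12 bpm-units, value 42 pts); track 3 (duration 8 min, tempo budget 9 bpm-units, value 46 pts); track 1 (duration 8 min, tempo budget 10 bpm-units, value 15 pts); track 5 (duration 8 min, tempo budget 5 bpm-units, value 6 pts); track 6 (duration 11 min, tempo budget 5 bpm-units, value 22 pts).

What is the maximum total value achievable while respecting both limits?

Feasible sets respecting both limits:
- track 3: duration 8, tempo budget 9, value 46
- track 10: duration 6, tempo budget 12, value 42
- track 5+track 6: duration 19, tempo budget 10, value 28
- track 8: duration 5, tempo budget 9, value 23
Best: 46 pts.

46 pts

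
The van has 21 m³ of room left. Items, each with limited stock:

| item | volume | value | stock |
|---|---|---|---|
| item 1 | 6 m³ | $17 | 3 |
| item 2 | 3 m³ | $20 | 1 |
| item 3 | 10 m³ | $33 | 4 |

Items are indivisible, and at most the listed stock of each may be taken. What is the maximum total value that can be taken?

$71

Best selections within volume 21 and stock limits:
- 3×item 1 + 1×item 2: volume 21, value 71
- 1×item 1 + 1×item 2 + 1×item 3: volume 19, value 70
- 2×item 3: volume 20, value 66
- 2×item 1 + 1×item 2: volume 15, value 54
Best: $71.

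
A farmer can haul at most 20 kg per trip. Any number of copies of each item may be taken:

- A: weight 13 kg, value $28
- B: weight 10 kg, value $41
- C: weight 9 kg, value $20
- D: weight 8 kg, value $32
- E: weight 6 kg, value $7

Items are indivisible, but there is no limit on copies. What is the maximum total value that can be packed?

Best value-per-unit is B at 41/10, and filling with it alone uses weight 2×10=20. No mix of the others beats 2×41 = 82.

$82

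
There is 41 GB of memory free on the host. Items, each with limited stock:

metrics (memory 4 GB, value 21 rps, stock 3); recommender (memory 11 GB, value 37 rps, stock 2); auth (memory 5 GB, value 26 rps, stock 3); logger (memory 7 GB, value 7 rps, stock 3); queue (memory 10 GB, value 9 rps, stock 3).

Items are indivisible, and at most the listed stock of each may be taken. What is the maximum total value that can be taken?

Top feasible selections:
- 3×metrics + 1×recommender + 3×auth: memory 38, value 178
- 1×metrics + 2×recommender + 3×auth: memory 41, value 173
Best: 178 rps.

178 rps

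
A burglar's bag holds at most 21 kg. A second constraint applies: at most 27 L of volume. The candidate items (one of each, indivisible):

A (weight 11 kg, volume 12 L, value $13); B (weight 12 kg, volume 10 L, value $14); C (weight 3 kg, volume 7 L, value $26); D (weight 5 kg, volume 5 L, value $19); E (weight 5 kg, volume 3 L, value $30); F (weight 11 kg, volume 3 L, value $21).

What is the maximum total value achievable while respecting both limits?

Feasible sets respecting both limits:
- C+E+F: weight 19, volume 13, value 77
- C+D+E: weight 13, volume 15, value 75
- B+C+E: weight 20, volume 20, value 70
- D+E+F: weight 21, volume 11, value 70
Best: $77.

$77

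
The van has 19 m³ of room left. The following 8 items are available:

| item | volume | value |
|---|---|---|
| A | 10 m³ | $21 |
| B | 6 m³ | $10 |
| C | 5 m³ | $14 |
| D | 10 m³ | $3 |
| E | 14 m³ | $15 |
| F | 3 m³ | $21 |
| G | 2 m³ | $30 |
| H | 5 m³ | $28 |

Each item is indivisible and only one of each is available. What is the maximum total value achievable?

Check high-value combinations within 19 m³:
- C+F+G+H: volume 5+3+2+5=15, value 14+21+30+28=93
- B+F+G+H: volume 6+3+2+5=16, value 10+21+30+28=89
- B+C+G+H: volume 6+5+2+5=18, value 10+14+30+28=82
- F+G+H: volume 3+2+5=10, value 21+30+28=79
Best: $93.

$93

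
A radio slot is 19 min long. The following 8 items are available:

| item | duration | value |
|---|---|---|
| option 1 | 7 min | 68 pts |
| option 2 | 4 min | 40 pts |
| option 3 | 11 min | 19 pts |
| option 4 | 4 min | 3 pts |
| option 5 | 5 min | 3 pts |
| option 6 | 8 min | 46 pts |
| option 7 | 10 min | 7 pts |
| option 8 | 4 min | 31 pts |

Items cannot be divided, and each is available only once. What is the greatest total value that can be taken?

154 pts

This is a 0/1 knapsack; check combinations near the capacity.
- option 1+option 2+option 6: duration 7+4+8=19, value 68+40+46=154
- option 1+option 6+option 8: duration 7+8+4=19, value 68+46+31=145
- option 1+option 2+option 4+option 8: duration 7+4+4+4=19, value 68+40+3+31=142
- option 1+option 2+option 8: duration 7+4+4=15, value 68+40+31=139
- option 2+option 6+option 8: duration 4+8+4=16, value 40+46+31=117
Best: 154 pts.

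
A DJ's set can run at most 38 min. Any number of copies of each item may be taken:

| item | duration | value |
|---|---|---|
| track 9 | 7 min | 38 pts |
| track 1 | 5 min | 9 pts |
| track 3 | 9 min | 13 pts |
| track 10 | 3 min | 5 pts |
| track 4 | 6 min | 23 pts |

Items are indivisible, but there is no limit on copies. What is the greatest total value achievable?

195 pts

Best value-per-unit is track 9 at 38/7; filling with it alone gives 5×38 = 190.
Optimal mix: 5×track 9 + 1×track 10 → duration 38, value 195.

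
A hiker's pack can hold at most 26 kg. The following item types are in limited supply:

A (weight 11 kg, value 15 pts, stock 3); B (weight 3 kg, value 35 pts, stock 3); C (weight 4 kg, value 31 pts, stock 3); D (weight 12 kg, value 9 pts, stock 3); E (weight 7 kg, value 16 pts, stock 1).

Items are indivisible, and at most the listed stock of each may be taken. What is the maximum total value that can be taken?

198 pts

Best selections within weight 26 and stock limits:
- 3×B + 3×C: weight 21, value 198
- 3×B + 2×C + 1×E: weight 24, value 183
- 2×B + 3×C + 1×E: weight 25, value 179
Best: 198 pts.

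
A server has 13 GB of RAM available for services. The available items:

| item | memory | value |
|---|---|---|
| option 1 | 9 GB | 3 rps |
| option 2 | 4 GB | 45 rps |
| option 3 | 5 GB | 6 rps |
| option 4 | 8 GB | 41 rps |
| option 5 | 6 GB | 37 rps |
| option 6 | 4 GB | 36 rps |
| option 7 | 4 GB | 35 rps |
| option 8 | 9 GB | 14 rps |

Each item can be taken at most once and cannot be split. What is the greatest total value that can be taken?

116 rps

Check high-value combinations within 13 GB:
- option 2+option 6+option 7: memory 4+4+4=12, value 45+36+35=116
- option 2+option 3+option 6: memory 4+5+4=13, value 45+6+36=87
- option 2+option 4: memory 4+8=12, value 45+41=86
- option 2+option 3+option 7: memory 4+5+4=13, value 45+6+35=86
- option 2+option 5: memory 4+6=10, value 45+37=82
Best: 116 rps.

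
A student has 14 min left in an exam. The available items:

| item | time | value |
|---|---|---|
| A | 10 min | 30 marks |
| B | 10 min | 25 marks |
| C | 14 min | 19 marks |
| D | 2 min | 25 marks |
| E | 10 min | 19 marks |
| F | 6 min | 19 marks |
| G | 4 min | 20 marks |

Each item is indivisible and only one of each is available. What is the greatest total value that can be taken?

64 marks

Check high-value combinations within 14 min:
- D+F+G: time 2+6+4=12, value 25+19+20=64
- A+D: time 10+2=12, value 30+25=55
- B+D: time 10+2=12, value 25+25=50
Best: 64 marks.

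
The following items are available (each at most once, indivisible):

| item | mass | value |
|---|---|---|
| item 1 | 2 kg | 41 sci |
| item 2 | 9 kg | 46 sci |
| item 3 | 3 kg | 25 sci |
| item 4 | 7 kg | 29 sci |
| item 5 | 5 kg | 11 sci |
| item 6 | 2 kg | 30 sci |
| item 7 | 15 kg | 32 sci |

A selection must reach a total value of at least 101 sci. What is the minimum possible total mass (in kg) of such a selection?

Subsets with value ≥ 101, sorted by total mass:
- item 1+item 3+item 5+item 6: mass 12, value 107
- item 1+item 2+item 6: mass 13, value 117
- item 1+item 3+item 4+item 6: mass 14, value 125
- item 1+item 2+item 3: mass 14, value 112
Minimum mass: 12 kg.

12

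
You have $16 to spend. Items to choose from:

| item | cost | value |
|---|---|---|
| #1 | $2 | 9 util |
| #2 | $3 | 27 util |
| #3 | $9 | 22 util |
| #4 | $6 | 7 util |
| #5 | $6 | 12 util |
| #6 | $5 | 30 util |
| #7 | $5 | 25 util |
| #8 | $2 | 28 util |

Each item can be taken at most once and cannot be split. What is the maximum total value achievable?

110 util

Check high-value combinations within $16:
- #2+#6+#7+#8: cost 3+5+5+2=15, value 27+30+25+28=110
- #2+#5+#6+#8: cost 3+6+5+2=16, value 27+12+30+28=97
- #1+#2+#6+#8: cost 2+3+5+2=12, value 9+27+30+28=94
- #1+#6+#7+#8: cost 2+5+5+2=14, value 9+30+25+28=92
Best: 110 util.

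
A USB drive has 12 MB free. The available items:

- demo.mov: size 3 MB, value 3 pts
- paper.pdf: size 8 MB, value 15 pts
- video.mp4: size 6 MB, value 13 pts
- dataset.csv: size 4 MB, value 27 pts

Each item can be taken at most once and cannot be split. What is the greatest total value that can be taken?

Check high-value combinations within 12 MB:
- paper.pdf+dataset.csv: size 8+4=12, value 15+27=42
- video.mp4+dataset.csv: size 6+4=10, value 13+27=40
- demo.mov+dataset.csv: size 3+4=7, value 3+27=30
- dataset.csv: size 4, value 27
- demo.mov+paper.pdf: size 3+8=11, value 3+15=18
Best: 42 pts.

42 pts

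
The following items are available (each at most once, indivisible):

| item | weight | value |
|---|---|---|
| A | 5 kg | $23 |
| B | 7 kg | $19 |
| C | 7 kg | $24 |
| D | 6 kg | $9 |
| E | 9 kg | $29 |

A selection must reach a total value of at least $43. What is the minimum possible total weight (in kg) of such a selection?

Subsets with value ≥ 43, sorted by total weight:
- A+C: weight 12, value 47
- A+E: weight 14, value 52
- B+C: weight 14, value 43
- C+E: weight 16, value 53
Minimum weight: 12 kg.

12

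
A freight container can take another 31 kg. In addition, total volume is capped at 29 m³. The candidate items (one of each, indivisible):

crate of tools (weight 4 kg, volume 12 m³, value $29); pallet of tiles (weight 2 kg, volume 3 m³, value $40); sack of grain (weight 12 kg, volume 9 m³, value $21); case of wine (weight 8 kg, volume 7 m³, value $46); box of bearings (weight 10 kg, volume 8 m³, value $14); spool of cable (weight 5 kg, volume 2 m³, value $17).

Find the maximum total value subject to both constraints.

$132

Feasible sets respecting both limits:
- crate of tools+pallet of tiles+case of wine+spool of cable: weight 19, volume 24, value 132
- pallet of tiles+sack of grain+case of wine+spool of cable: weight 27, volume 21, value 124
- pallet of tiles+case of wine+box of bearings+spool of cable: weight 25, volume 20, value 117
- crate of tools+pallet of tiles+case of wine: weight 14, volume 22, value 115
Best: $132.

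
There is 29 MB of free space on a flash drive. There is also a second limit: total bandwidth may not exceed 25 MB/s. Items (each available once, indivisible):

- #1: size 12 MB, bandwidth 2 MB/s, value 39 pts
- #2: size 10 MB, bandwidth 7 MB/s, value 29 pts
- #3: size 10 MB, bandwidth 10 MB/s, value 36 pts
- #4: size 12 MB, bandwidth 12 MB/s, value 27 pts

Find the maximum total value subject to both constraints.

75 pts

Feasible sets respecting both limits:
- #1+#3: size 22, bandwidth 12, value 75
- #1+#2: size 22, bandwidth 9, value 68
- #1+#4: size 24, bandwidth 14, value 66
Best: 75 pts.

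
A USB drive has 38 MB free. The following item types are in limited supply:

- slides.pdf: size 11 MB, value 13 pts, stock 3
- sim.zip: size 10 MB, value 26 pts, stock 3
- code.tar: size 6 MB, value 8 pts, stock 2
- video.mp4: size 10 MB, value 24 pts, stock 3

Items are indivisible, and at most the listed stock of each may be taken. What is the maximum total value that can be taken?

Top feasible selections:
- 3×sim.zip + 1×code.tar: size 36, value 86
- 2×sim.zip + 1×code.tar + 1×video.mp4: size 36, value 84
- 1×sim.zip + 1×code.tar + 2×video.mp4: size 36, value 82
- 1×code.tar + 3×video.mp4: size 36, value 80
Best: 86 pts.

86 pts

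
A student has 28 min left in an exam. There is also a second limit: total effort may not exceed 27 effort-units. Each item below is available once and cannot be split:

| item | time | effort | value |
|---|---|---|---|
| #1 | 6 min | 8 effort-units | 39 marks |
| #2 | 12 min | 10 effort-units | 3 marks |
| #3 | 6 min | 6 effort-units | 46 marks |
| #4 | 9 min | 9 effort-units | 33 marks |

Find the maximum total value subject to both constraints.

Feasible sets respecting both limits:
- #1+#3+#4: time 21, effort 23, value 118
- #1+#2+#3: time 24, effort 24, value 88
- #1+#3: time 12, effort 14, value 85
- #2+#3+#4: time 27, effort 25, value 82
Best: 118 marks.

118 marks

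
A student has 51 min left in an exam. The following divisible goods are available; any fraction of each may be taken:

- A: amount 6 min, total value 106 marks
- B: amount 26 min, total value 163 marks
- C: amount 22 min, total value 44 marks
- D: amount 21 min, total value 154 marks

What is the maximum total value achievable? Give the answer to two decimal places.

410.46

Take in order of value per unit:
- A (106/6 per unit): all 6 → value 106, running total 106.00
- D (154/21 per unit): all 21 → value 154, running total 260.00
- B (163/26 per unit): 24 of 26 → value 24×163/26 = 150.4615, running total 410.46
Total 410.46.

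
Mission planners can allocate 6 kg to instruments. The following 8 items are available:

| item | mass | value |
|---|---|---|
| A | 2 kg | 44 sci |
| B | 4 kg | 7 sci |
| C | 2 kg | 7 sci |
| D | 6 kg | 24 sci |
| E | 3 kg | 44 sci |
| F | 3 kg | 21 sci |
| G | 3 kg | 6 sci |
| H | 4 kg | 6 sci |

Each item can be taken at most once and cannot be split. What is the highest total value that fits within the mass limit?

88 sci

Check high-value combinations within 6 kg:
- A+E: mass 2+3=5, value 44+44=88
- A+F: mass 2+3=5, value 44+21=65
- E+F: mass 3+3=6, value 44+21=65
- A+C: mass 2+2=4, value 44+7=51
Best: 88 sci.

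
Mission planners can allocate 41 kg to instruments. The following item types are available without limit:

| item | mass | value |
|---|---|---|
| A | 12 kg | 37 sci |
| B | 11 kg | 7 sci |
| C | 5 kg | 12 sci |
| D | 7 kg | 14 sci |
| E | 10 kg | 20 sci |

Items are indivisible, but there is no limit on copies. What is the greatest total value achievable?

123 sci

Best value-per-unit is A at 37/12; filling with it alone gives 3×37 = 111.
Optimal mix: 3×A + 1×C → mass 41, value 123.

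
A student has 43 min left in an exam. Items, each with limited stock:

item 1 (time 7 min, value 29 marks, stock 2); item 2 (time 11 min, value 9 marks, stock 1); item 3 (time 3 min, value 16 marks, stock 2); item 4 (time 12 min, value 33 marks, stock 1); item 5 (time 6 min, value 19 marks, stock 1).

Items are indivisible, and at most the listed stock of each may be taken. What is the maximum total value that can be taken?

Best selections within time 43 and stock limits:
- 2×item 1 + 2×item 3 + 1×item 4 + 1×item 5: time 38, value 142
- 2×item 1 + 1×item 2 + 2×item 3 + 1×item 4: time 43, value 132
Best: 142 marks.

142 marks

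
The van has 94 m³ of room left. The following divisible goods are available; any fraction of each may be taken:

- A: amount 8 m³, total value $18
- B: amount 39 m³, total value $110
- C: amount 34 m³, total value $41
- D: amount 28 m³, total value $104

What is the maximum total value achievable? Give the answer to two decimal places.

Take in order of value per unit:
- D (104/28 per unit): all 28 → value 104, running total 104.00
- B (110/39 per unit): all 39 → value 110, running total 214.00
- A (18/8 per unit): all 8 → value 18, running total 232.00
- C (41/34 per unit): 19 of 34 → value 19×41/34 = 22.9118, running total 254.91
Total 254.91.

254.91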